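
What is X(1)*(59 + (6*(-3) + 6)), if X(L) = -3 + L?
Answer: -94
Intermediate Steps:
X(1)*(59 + (6*(-3) + 6)) = (-3 + 1)*(59 + (6*(-3) + 6)) = -2*(59 + (-18 + 6)) = -2*(59 - 12) = -2*47 = -94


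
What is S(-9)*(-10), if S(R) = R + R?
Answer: 180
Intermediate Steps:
S(R) = 2*R
S(-9)*(-10) = (2*(-9))*(-10) = -18*(-10) = 180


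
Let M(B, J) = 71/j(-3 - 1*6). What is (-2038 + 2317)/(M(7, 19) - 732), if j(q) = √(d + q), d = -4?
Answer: -85644/224863 + 639*I*√13/224863 ≈ -0.38087 + 0.010246*I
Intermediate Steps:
j(q) = √(-4 + q)
M(B, J) = -71*I*√13/13 (M(B, J) = 71/(√(-4 + (-3 - 1*6))) = 71/(√(-4 + (-3 - 6))) = 71/(√(-4 - 9)) = 71/(√(-13)) = 71/((I*√13)) = 71*(-I*√13/13) = -71*I*√13/13)
(-2038 + 2317)/(M(7, 19) - 732) = (-2038 + 2317)/(-71*I*√13/13 - 732) = 279/(-732 - 71*I*√13/13)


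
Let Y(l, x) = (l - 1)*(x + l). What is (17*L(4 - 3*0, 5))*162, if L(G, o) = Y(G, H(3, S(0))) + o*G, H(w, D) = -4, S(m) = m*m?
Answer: 55080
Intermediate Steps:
S(m) = m²
Y(l, x) = (-1 + l)*(l + x)
L(G, o) = 4 + G² - 5*G + G*o (L(G, o) = (G² - G - 1*(-4) + G*(-4)) + o*G = (G² - G + 4 - 4*G) + G*o = (4 + G² - 5*G) + G*o = 4 + G² - 5*G + G*o)
(17*L(4 - 3*0, 5))*162 = (17*(4 + (4 - 3*0)² - 5*(4 - 3*0) + (4 - 3*0)*5))*162 = (17*(4 + (4 + 0)² - 5*(4 + 0) + (4 + 0)*5))*162 = (17*(4 + 4² - 5*4 + 4*5))*162 = (17*(4 + 16 - 20 + 20))*162 = (17*20)*162 = 340*162 = 55080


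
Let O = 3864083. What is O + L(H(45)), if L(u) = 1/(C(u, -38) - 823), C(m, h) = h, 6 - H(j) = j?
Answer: 3326975462/861 ≈ 3.8641e+6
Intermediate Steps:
H(j) = 6 - j
L(u) = -1/861 (L(u) = 1/(-38 - 823) = 1/(-861) = -1/861)
O + L(H(45)) = 3864083 - 1/861 = 3326975462/861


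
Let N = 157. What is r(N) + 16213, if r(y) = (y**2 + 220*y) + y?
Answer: 75559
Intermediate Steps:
r(y) = y**2 + 221*y
r(N) + 16213 = 157*(221 + 157) + 16213 = 157*378 + 16213 = 59346 + 16213 = 75559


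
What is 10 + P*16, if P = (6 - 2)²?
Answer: 266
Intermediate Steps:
P = 16 (P = 4² = 16)
10 + P*16 = 10 + 16*16 = 10 + 256 = 266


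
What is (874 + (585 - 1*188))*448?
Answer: 569408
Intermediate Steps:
(874 + (585 - 1*188))*448 = (874 + (585 - 188))*448 = (874 + 397)*448 = 1271*448 = 569408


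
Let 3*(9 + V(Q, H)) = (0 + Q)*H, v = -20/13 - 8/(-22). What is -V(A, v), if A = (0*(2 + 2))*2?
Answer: 9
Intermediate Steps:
v = -168/143 (v = -20*1/13 - 8*(-1/22) = -20/13 + 4/11 = -168/143 ≈ -1.1748)
A = 0 (A = (0*4)*2 = 0*2 = 0)
V(Q, H) = -9 + H*Q/3 (V(Q, H) = -9 + ((0 + Q)*H)/3 = -9 + (Q*H)/3 = -9 + (H*Q)/3 = -9 + H*Q/3)
-V(A, v) = -(-9 + (1/3)*(-168/143)*0) = -(-9 + 0) = -1*(-9) = 9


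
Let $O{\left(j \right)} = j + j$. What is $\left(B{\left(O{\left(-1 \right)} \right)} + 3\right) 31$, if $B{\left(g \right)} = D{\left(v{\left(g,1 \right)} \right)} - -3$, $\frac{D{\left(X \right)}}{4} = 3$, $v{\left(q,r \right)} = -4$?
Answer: $558$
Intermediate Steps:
$O{\left(j \right)} = 2 j$
$D{\left(X \right)} = 12$ ($D{\left(X \right)} = 4 \cdot 3 = 12$)
$B{\left(g \right)} = 15$ ($B{\left(g \right)} = 12 - -3 = 12 + 3 = 15$)
$\left(B{\left(O{\left(-1 \right)} \right)} + 3\right) 31 = \left(15 + 3\right) 31 = 18 \cdot 31 = 558$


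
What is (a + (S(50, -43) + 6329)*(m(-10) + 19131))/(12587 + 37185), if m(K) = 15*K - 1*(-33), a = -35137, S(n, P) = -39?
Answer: 119562923/49772 ≈ 2402.2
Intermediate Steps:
m(K) = 33 + 15*K (m(K) = 15*K + 33 = 33 + 15*K)
(a + (S(50, -43) + 6329)*(m(-10) + 19131))/(12587 + 37185) = (-35137 + (-39 + 6329)*((33 + 15*(-10)) + 19131))/(12587 + 37185) = (-35137 + 6290*((33 - 150) + 19131))/49772 = (-35137 + 6290*(-117 + 19131))*(1/49772) = (-35137 + 6290*19014)*(1/49772) = (-35137 + 119598060)*(1/49772) = 119562923*(1/49772) = 119562923/49772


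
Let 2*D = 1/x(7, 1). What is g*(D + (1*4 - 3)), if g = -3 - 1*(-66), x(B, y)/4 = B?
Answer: 513/8 ≈ 64.125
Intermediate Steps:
x(B, y) = 4*B
g = 63 (g = -3 + 66 = 63)
D = 1/56 (D = 1/(2*((4*7))) = (½)/28 = (½)*(1/28) = 1/56 ≈ 0.017857)
g*(D + (1*4 - 3)) = 63*(1/56 + (1*4 - 3)) = 63*(1/56 + (4 - 3)) = 63*(1/56 + 1) = 63*(57/56) = 513/8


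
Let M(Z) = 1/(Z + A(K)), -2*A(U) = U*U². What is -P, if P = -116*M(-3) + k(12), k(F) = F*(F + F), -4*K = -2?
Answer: -15968/49 ≈ -325.88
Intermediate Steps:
K = ½ (K = -¼*(-2) = ½ ≈ 0.50000)
A(U) = -U³/2 (A(U) = -U*U²/2 = -U³/2)
k(F) = 2*F² (k(F) = F*(2*F) = 2*F²)
M(Z) = 1/(-1/16 + Z) (M(Z) = 1/(Z - (½)³/2) = 1/(Z - ½*⅛) = 1/(Z - 1/16) = 1/(-1/16 + Z))
P = 15968/49 (P = -1856/(-1 + 16*(-3)) + 2*12² = -1856/(-1 - 48) + 2*144 = -1856/(-49) + 288 = -1856*(-1)/49 + 288 = -116*(-16/49) + 288 = 1856/49 + 288 = 15968/49 ≈ 325.88)
-P = -1*15968/49 = -15968/49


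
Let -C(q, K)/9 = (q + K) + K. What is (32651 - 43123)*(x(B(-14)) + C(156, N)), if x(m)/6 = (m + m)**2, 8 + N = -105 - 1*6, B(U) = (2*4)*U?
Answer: -3160386768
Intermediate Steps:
B(U) = 8*U
N = -119 (N = -8 + (-105 - 1*6) = -8 + (-105 - 6) = -8 - 111 = -119)
x(m) = 24*m**2 (x(m) = 6*(m + m)**2 = 6*(2*m)**2 = 6*(4*m**2) = 24*m**2)
C(q, K) = -18*K - 9*q (C(q, K) = -9*((q + K) + K) = -9*((K + q) + K) = -9*(q + 2*K) = -18*K - 9*q)
(32651 - 43123)*(x(B(-14)) + C(156, N)) = (32651 - 43123)*(24*(8*(-14))**2 + (-18*(-119) - 9*156)) = -10472*(24*(-112)**2 + (2142 - 1404)) = -10472*(24*12544 + 738) = -10472*(301056 + 738) = -10472*301794 = -3160386768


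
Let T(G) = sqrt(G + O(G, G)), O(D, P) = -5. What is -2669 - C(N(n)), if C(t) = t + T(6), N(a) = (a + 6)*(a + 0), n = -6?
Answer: -2670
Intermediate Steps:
T(G) = sqrt(-5 + G) (T(G) = sqrt(G - 5) = sqrt(-5 + G))
N(a) = a*(6 + a) (N(a) = (6 + a)*a = a*(6 + a))
C(t) = 1 + t (C(t) = t + sqrt(-5 + 6) = t + sqrt(1) = t + 1 = 1 + t)
-2669 - C(N(n)) = -2669 - (1 - 6*(6 - 6)) = -2669 - (1 - 6*0) = -2669 - (1 + 0) = -2669 - 1*1 = -2669 - 1 = -2670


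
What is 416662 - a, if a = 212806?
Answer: 203856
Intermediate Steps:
416662 - a = 416662 - 1*212806 = 416662 - 212806 = 203856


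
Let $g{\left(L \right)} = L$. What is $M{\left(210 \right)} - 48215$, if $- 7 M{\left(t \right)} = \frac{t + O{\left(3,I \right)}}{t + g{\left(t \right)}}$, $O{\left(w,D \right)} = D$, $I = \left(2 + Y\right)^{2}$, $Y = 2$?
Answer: $- \frac{70876163}{1470} \approx -48215.0$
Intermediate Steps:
$I = 16$ ($I = \left(2 + 2\right)^{2} = 4^{2} = 16$)
$M{\left(t \right)} = - \frac{16 + t}{14 t}$ ($M{\left(t \right)} = - \frac{\left(t + 16\right) \frac{1}{t + t}}{7} = - \frac{\left(16 + t\right) \frac{1}{2 t}}{7} = - \frac{\frac{1}{2} \frac{1}{t} \left(16 + t\right)}{7} = - \frac{16 + t}{14 t}$)
$M{\left(210 \right)} - 48215 = \frac{-16 - 210}{14 \cdot 210} - 48215 = \frac{1}{14} \cdot \frac{1}{210} \left(-16 - 210\right) - 48215 = \frac{1}{14} \cdot \frac{1}{210} \left(-226\right) - 48215 = - \frac{113}{1470} - 48215 = - \frac{70876163}{1470}$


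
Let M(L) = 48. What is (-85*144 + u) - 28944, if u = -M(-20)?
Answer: -41232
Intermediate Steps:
u = -48 (u = -1*48 = -48)
(-85*144 + u) - 28944 = (-85*144 - 48) - 28944 = (-12240 - 48) - 28944 = -12288 - 28944 = -41232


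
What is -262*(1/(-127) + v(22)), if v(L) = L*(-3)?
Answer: 2196346/127 ≈ 17294.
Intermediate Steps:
v(L) = -3*L
-262*(1/(-127) + v(22)) = -262*(1/(-127) - 3*22) = -262*(-1/127 - 66) = -262*(-8383/127) = 2196346/127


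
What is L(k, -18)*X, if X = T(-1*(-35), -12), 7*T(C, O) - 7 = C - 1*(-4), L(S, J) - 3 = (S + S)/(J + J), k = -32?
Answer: 1978/63 ≈ 31.397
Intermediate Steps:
L(S, J) = 3 + S/J (L(S, J) = 3 + (S + S)/(J + J) = 3 + (2*S)/((2*J)) = 3 + (2*S)*(1/(2*J)) = 3 + S/J)
T(C, O) = 11/7 + C/7 (T(C, O) = 1 + (C - 1*(-4))/7 = 1 + (C + 4)/7 = 1 + (4 + C)/7 = 1 + (4/7 + C/7) = 11/7 + C/7)
X = 46/7 (X = 11/7 + (-1*(-35))/7 = 11/7 + (⅐)*35 = 11/7 + 5 = 46/7 ≈ 6.5714)
L(k, -18)*X = (3 - 32/(-18))*(46/7) = (3 - 32*(-1/18))*(46/7) = (3 + 16/9)*(46/7) = (43/9)*(46/7) = 1978/63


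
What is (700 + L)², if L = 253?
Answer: 908209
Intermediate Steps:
(700 + L)² = (700 + 253)² = 953² = 908209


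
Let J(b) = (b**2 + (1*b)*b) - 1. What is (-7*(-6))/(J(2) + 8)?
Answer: 14/5 ≈ 2.8000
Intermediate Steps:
J(b) = -1 + 2*b**2 (J(b) = (b**2 + b*b) - 1 = (b**2 + b**2) - 1 = 2*b**2 - 1 = -1 + 2*b**2)
(-7*(-6))/(J(2) + 8) = (-7*(-6))/((-1 + 2*2**2) + 8) = 42/((-1 + 2*4) + 8) = 42/((-1 + 8) + 8) = 42/(7 + 8) = 42/15 = 42*(1/15) = 14/5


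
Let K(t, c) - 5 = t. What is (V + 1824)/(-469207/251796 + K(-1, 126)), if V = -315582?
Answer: -79003009368/537977 ≈ -1.4685e+5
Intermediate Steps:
K(t, c) = 5 + t
(V + 1824)/(-469207/251796 + K(-1, 126)) = (-315582 + 1824)/(-469207/251796 + (5 - 1)) = -313758/(-469207*1/251796 + 4) = -313758/(-469207/251796 + 4) = -313758/537977/251796 = -313758*251796/537977 = -79003009368/537977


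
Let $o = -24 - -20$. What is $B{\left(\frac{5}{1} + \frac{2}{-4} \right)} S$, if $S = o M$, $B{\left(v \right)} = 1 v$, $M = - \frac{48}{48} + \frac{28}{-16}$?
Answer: $\frac{99}{2} \approx 49.5$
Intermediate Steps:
$M = - \frac{11}{4}$ ($M = \left(-48\right) \frac{1}{48} + 28 \left(- \frac{1}{16}\right) = -1 - \frac{7}{4} = - \frac{11}{4} \approx -2.75$)
$o = -4$ ($o = -24 + 20 = -4$)
$B{\left(v \right)} = v$
$S = 11$ ($S = \left(-4\right) \left(- \frac{11}{4}\right) = 11$)
$B{\left(\frac{5}{1} + \frac{2}{-4} \right)} S = \left(\frac{5}{1} + \frac{2}{-4}\right) 11 = \left(5 \cdot 1 + 2 \left(- \frac{1}{4}\right)\right) 11 = \left(5 - \frac{1}{2}\right) 11 = \frac{9}{2} \cdot 11 = \frac{99}{2}$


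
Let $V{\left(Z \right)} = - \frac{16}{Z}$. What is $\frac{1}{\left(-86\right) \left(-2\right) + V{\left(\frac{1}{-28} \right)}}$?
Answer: $\frac{1}{620} \approx 0.0016129$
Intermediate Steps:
$\frac{1}{\left(-86\right) \left(-2\right) + V{\left(\frac{1}{-28} \right)}} = \frac{1}{\left(-86\right) \left(-2\right) - \frac{16}{\frac{1}{-28}}} = \frac{1}{172 - \frac{16}{- \frac{1}{28}}} = \frac{1}{172 - -448} = \frac{1}{172 + 448} = \frac{1}{620}$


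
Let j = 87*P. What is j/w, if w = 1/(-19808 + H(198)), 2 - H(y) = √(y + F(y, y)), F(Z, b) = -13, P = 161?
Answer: -277422642 - 14007*√185 ≈ -2.7761e+8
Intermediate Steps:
H(y) = 2 - √(-13 + y) (H(y) = 2 - √(y - 13) = 2 - √(-13 + y))
j = 14007 (j = 87*161 = 14007)
w = 1/(-19806 - √185) (w = 1/(-19808 + (2 - √(-13 + 198))) = 1/(-19808 + (2 - √185)) = 1/(-19806 - √185) ≈ -5.0455e-5)
j/w = 14007/(-19806/392277451 + √185/392277451)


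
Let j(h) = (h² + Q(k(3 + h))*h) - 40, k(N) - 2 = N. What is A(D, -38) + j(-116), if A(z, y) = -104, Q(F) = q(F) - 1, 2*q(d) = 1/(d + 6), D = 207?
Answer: 1409998/105 ≈ 13429.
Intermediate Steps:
q(d) = 1/(2*(6 + d)) (q(d) = 1/(2*(d + 6)) = 1/(2*(6 + d)))
k(N) = 2 + N
Q(F) = -1 + 1/(2*(6 + F)) (Q(F) = 1/(2*(6 + F)) - 1 = -1 + 1/(2*(6 + F)))
j(h) = -40 + h² + h*(-21/2 - h)/(11 + h) (j(h) = (h² + ((-11/2 - (2 + (3 + h)))/(6 + (2 + (3 + h))))*h) - 40 = (h² + ((-11/2 - (5 + h))/(6 + (5 + h)))*h) - 40 = (h² + ((-11/2 + (-5 - h))/(11 + h))*h) - 40 = (h² + ((-21/2 - h)/(11 + h))*h) - 40 = (h² + h*(-21/2 - h)/(11 + h)) - 40 = -40 + h² + h*(-21/2 - h)/(11 + h))
A(D, -38) + j(-116) = -104 + (-440 + (-116)³ + 10*(-116)² - 101/2*(-116))/(11 - 116) = -104 + (-440 - 1560896 + 10*13456 + 5858)/(-105) = -104 - (-440 - 1560896 + 134560 + 5858)/105 = -104 - 1/105*(-1420918) = -104 + 1420918/105 = 1409998/105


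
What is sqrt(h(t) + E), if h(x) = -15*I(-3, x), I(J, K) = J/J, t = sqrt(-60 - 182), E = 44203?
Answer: 2*sqrt(11047) ≈ 210.21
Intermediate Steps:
t = 11*I*sqrt(2) (t = sqrt(-242) = 11*I*sqrt(2) ≈ 15.556*I)
I(J, K) = 1
h(x) = -15 (h(x) = -15*1 = -15)
sqrt(h(t) + E) = sqrt(-15 + 44203) = sqrt(44188) = 2*sqrt(11047)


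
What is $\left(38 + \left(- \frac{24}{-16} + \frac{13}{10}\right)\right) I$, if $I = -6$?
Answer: $- \frac{1224}{5} \approx -244.8$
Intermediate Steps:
$\left(38 + \left(- \frac{24}{-16} + \frac{13}{10}\right)\right) I = \left(38 + \left(- \frac{24}{-16} + \frac{13}{10}\right)\right) \left(-6\right) = \left(38 + \left(\left(-24\right) \left(- \frac{1}{16}\right) + 13 \cdot \frac{1}{10}\right)\right) \left(-6\right) = \left(38 + \left(\frac{3}{2} + \frac{13}{10}\right)\right) \left(-6\right) = \left(38 + \frac{14}{5}\right) \left(-6\right) = \frac{204}{5} \left(-6\right) = - \frac{1224}{5}$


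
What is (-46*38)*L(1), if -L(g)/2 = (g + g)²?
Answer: 13984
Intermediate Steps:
L(g) = -8*g² (L(g) = -2*(g + g)² = -2*4*g² = -8*g²)
(-46*38)*L(1) = (-46*38)*(-8*1²) = -(-13984) = -1748*(-8) = 13984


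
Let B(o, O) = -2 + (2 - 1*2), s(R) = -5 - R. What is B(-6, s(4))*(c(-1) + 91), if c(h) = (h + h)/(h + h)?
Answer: -184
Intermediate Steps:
B(o, O) = -2 (B(o, O) = -2 + (2 - 2) = -2 + 0 = -2)
c(h) = 1 (c(h) = (2*h)/((2*h)) = (2*h)*(1/(2*h)) = 1)
B(-6, s(4))*(c(-1) + 91) = -2*(1 + 91) = -2*92 = -184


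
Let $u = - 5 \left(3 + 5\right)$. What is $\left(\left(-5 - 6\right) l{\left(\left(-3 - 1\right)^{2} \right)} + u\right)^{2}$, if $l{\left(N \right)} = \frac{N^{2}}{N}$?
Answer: $46656$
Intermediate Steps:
$l{\left(N \right)} = N$
$u = -40$ ($u = \left(-5\right) 8 = -40$)
$\left(\left(-5 - 6\right) l{\left(\left(-3 - 1\right)^{2} \right)} + u\right)^{2} = \left(\left(-5 - 6\right) \left(-3 - 1\right)^{2} - 40\right)^{2} = \left(\left(-5 - 6\right) \left(-4\right)^{2} - 40\right)^{2} = \left(\left(-11\right) 16 - 40\right)^{2} = \left(-176 - 40\right)^{2} = \left(-216\right)^{2} = 46656$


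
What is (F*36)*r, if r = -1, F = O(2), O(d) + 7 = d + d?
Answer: 108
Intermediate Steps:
O(d) = -7 + 2*d (O(d) = -7 + (d + d) = -7 + 2*d)
F = -3 (F = -7 + 2*2 = -7 + 4 = -3)
(F*36)*r = -3*36*(-1) = -108*(-1) = 108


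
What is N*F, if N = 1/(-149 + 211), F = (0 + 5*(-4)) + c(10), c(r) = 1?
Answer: -19/62 ≈ -0.30645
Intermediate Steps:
F = -19 (F = (0 + 5*(-4)) + 1 = (0 - 20) + 1 = -20 + 1 = -19)
N = 1/62 ≈ 0.016129
N*F = (1/62)*(-19) = -19/62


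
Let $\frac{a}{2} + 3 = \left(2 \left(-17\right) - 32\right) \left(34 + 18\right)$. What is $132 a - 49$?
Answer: $-906889$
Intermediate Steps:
$a = -6870$ ($a = -6 + 2 \left(2 \left(-17\right) - 32\right) \left(34 + 18\right) = -6 + 2 \left(-34 - 32\right) 52 = -6 + 2 \left(\left(-66\right) 52\right) = -6 + 2 \left(-3432\right) = -6 - 6864 = -6870$)
$132 a - 49 = 132 \left(-6870\right) - 49 = -906840 - 49 = -906889$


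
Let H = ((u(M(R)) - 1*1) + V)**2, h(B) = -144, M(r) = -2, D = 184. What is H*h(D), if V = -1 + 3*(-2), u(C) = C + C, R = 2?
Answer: -20736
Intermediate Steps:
u(C) = 2*C
V = -7 (V = -1 - 6 = -7)
H = 144 (H = ((2*(-2) - 1*1) - 7)**2 = ((-4 - 1) - 7)**2 = (-5 - 7)**2 = (-12)**2 = 144)
H*h(D) = 144*(-144) = -20736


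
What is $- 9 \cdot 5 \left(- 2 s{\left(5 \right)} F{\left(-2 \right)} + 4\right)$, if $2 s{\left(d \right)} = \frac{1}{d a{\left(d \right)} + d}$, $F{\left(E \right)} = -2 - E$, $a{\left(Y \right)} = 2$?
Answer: $-180$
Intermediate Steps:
$s{\left(d \right)} = \frac{1}{6 d}$ ($s{\left(d \right)} = \frac{1}{2 \left(d 2 + d\right)} = \frac{1}{2 \left(2 d + d\right)} = \frac{1}{2 \cdot 3 d} = \frac{\frac{1}{3} \frac{1}{d}}{2} = \frac{1}{6 d}$)
$- 9 \cdot 5 \left(- 2 s{\left(5 \right)} F{\left(-2 \right)} + 4\right) = - 9 \cdot 5 \left(- 2 \frac{1}{6 \cdot 5} \left(-2 - -2\right) + 4\right) = - 9 \cdot 5 \left(- 2 \cdot \frac{1}{6} \cdot \frac{1}{5} \left(-2 + 2\right) + 4\right) = - 9 \cdot 5 \left(\left(-2\right) \frac{1}{30} \cdot 0 + 4\right) = - 9 \cdot 5 \left(\left(- \frac{1}{15}\right) 0 + 4\right) = - 9 \cdot 5 \left(0 + 4\right) = - 9 \cdot 5 \cdot 4 = \left(-9\right) 20 = -180$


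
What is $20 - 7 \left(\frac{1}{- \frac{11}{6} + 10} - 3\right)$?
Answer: $\frac{281}{7} \approx 40.143$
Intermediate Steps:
$20 - 7 \left(\frac{1}{- \frac{11}{6} + 10} - 3\right) = 20 - 7 \left(\frac{1}{\frac{49}{6}} - 3\right) = 20 - 7 \left(\frac{6}{49} - 3\right) = 20 - - \frac{141}{7} = 20 + \frac{141}{7} = \frac{281}{7}$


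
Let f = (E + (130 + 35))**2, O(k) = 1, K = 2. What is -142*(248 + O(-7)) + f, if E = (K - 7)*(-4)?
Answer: -1133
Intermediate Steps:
E = 20 (E = (2 - 7)*(-4) = -5*(-4) = 20)
f = 34225 (f = (20 + (130 + 35))**2 = (20 + 165)**2 = 185**2 = 34225)
-142*(248 + O(-7)) + f = -142*(248 + 1) + 34225 = -142*249 + 34225 = -35358 + 34225 = -1133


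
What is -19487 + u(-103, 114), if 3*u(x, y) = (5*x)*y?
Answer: -39057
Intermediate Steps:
u(x, y) = 5*x*y/3 (u(x, y) = ((5*x)*y)/3 = (5*x*y)/3 = 5*x*y/3)
-19487 + u(-103, 114) = -19487 + (5/3)*(-103)*114 = -19487 - 19570 = -39057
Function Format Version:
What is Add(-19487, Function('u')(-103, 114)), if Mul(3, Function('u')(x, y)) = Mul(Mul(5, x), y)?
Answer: -39057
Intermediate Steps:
Function('u')(x, y) = Mul(Rational(5, 3), x, y) (Function('u')(x, y) = Mul(Rational(1, 3), Mul(Mul(5, x), y)) = Mul(Rational(1, 3), Mul(5, x, y)) = Mul(Rational(5, 3), x, y))
Add(-19487, Function('u')(-103, 114)) = Add(-19487, Mul(Rational(5, 3), -103, 114)) = Add(-19487, -19570) = -39057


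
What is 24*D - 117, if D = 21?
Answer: 387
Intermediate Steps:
24*D - 117 = 24*21 - 117 = 504 - 117 = 387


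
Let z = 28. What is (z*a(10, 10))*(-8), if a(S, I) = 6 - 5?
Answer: -224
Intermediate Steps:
a(S, I) = 1
(z*a(10, 10))*(-8) = (28*1)*(-8) = 28*(-8) = -224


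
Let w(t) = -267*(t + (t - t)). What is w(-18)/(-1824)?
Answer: -801/304 ≈ -2.6349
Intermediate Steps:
w(t) = -267*t (w(t) = -267*(t + 0) = -267*t)
w(-18)/(-1824) = -267*(-18)/(-1824) = 4806*(-1/1824) = -801/304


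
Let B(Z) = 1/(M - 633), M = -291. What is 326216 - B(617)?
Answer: 301423585/924 ≈ 3.2622e+5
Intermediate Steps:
B(Z) = -1/924 (B(Z) = 1/(-291 - 633) = 1/(-924) = -1/924)
326216 - B(617) = 326216 - 1*(-1/924) = 326216 + 1/924 = 301423585/924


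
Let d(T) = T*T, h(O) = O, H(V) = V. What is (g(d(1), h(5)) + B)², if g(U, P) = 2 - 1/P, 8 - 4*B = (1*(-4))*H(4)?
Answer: 1521/25 ≈ 60.840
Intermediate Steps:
d(T) = T²
B = 6 (B = 2 - 1*(-4)*4/4 = 2 - (-1)*4 = 2 - ¼*(-16) = 2 + 4 = 6)
(g(d(1), h(5)) + B)² = ((2 - 1/5) + 6)² = ((2 - 1*⅕) + 6)² = ((2 - ⅕) + 6)² = (9/5 + 6)² = (39/5)² = 1521/25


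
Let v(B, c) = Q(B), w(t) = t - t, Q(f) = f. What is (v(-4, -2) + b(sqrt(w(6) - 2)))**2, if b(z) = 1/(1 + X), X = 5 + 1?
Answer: 729/49 ≈ 14.878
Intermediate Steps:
w(t) = 0
v(B, c) = B
X = 6
b(z) = 1/7 (b(z) = 1/(1 + 6) = 1/7)
(v(-4, -2) + b(sqrt(w(6) - 2)))**2 = (-4 + 1/7)**2 = (-27/7)**2 = 729/49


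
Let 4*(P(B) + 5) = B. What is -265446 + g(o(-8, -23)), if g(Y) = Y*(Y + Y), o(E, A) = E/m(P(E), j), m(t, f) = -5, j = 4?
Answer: -6636022/25 ≈ -2.6544e+5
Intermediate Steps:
P(B) = -5 + B/4
o(E, A) = -E/5 (o(E, A) = E/(-5) = E*(-⅕) = -E/5)
g(Y) = 2*Y² (g(Y) = Y*(2*Y) = 2*Y²)
-265446 + g(o(-8, -23)) = -265446 + 2*(-⅕*(-8))² = -265446 + 2*(8/5)² = -265446 + 2*(64/25) = -265446 + 128/25 = -6636022/25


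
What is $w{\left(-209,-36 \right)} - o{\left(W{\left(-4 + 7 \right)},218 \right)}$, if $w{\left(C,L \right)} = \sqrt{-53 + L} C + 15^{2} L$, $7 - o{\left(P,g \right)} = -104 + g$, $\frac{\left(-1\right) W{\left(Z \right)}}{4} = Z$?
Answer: $-7993 - 209 i \sqrt{89} \approx -7993.0 - 1971.7 i$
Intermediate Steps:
$W{\left(Z \right)} = - 4 Z$
$o{\left(P,g \right)} = 111 - g$ ($o{\left(P,g \right)} = 7 - \left(-104 + g\right) = 111 - g$)
$w{\left(C,L \right)} = 225 L + C \sqrt{-53 + L}$ ($w{\left(C,L \right)} = C \sqrt{-53 + L} + 225 L = 225 L + C \sqrt{-53 + L}$)
$w{\left(-209,-36 \right)} - o{\left(W{\left(-4 + 7 \right)},218 \right)} = \left(225 \left(-36\right) - 209 \sqrt{-53 - 36}\right) - \left(111 - 218\right) = \left(-8100 - 209 \sqrt{-89}\right) - \left(111 - 218\right) = \left(-8100 - 209 i \sqrt{89}\right) - -107 = \left(-8100 - 209 i \sqrt{89}\right) + 107 = -7993 - 209 i \sqrt{89}$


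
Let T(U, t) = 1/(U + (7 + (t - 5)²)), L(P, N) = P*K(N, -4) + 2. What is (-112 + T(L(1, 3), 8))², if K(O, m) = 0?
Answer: 4060225/324 ≈ 12532.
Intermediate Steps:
L(P, N) = 2 (L(P, N) = P*0 + 2 = 0 + 2 = 2)
T(U, t) = 1/(7 + U + (-5 + t)²) (T(U, t) = 1/(U + (7 + (-5 + t)²)) = 1/(7 + U + (-5 + t)²))
(-112 + T(L(1, 3), 8))² = (-112 + 1/(7 + 2 + (-5 + 8)²))² = (-112 + 1/(7 + 2 + 3²))² = (-112 + 1/(7 + 2 + 9))² = (-112 + 1/18)² = (-2015/18)² = 4060225/324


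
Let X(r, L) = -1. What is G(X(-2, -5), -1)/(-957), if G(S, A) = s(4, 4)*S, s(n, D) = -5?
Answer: -5/957 ≈ -0.0052247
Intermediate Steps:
G(S, A) = -5*S
G(X(-2, -5), -1)/(-957) = (-5*(-1))/(-957) = -1/957*5 = -5/957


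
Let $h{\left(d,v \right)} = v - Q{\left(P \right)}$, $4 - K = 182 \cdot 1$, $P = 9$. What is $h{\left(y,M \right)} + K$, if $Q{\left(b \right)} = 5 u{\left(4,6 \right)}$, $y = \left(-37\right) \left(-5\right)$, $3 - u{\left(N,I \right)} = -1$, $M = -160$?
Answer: $-358$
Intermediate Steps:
$u{\left(N,I \right)} = 4$ ($u{\left(N,I \right)} = 3 - -1 = 3 + 1 = 4$)
$y = 185$
$K = -178$ ($K = 4 - 182 \cdot 1 = 4 - 182 = -178$)
$Q{\left(b \right)} = 20$ ($Q{\left(b \right)} = 5 \cdot 4 = 20$)
$h{\left(d,v \right)} = -20 + v$ ($h{\left(d,v \right)} = v - 20 = -20 + v$)
$h{\left(y,M \right)} + K = \left(-20 - 160\right) - 178 = -180 - 178 = -358$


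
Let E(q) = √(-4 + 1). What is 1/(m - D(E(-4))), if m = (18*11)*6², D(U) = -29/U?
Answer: 21384/152425993 + 29*I*√3/152425993 ≈ 0.00014029 + 3.2953e-7*I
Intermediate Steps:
E(q) = I*√3 (E(q) = √(-3) = I*√3)
m = 7128 (m = 198*36 = 7128)
1/(m - D(E(-4))) = 1/(7128 - (-29)/(I*√3)) = 1/(7128 - (-29)*(-I*√3/3)) = 1/(7128 - 29*I*√3/3)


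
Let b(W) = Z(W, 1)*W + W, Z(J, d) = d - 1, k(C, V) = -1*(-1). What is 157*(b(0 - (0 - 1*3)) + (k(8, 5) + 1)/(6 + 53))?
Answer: 28103/59 ≈ 476.32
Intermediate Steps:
k(C, V) = 1
Z(J, d) = -1 + d
b(W) = W (b(W) = (-1 + 1)*W + W = 0*W + W = 0 + W = W)
157*(b(0 - (0 - 1*3)) + (k(8, 5) + 1)/(6 + 53)) = 157*((0 - (0 - 1*3)) + (1 + 1)/(6 + 53)) = 157*((0 - (0 - 3)) + 2/59) = 157*((0 - 1*(-3)) + 2*(1/59)) = 157*((0 + 3) + 2/59) = 157*(3 + 2/59) = 157*(179/59) = 28103/59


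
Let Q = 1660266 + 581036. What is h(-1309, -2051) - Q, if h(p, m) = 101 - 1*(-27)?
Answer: -2241174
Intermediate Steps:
h(p, m) = 128 (h(p, m) = 101 + 27 = 128)
Q = 2241302
h(-1309, -2051) - Q = 128 - 1*2241302 = 128 - 2241302 = -2241174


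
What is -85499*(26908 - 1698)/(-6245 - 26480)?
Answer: 431085958/6545 ≈ 65865.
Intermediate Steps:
-85499*(26908 - 1698)/(-6245 - 26480) = -85499/((-32725/25210)) = -85499/((-32725*1/25210)) = -85499/(-6545/5042) = -85499*(-5042/6545) = 431085958/6545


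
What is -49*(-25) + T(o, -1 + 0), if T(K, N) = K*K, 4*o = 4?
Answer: 1226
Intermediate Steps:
o = 1 (o = (¼)*4 = 1)
T(K, N) = K²
-49*(-25) + T(o, -1 + 0) = -49*(-25) + 1² = 1225 + 1 = 1226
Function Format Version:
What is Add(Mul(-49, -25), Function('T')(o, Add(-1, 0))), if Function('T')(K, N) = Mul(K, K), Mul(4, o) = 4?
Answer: 1226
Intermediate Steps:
o = 1 (o = Mul(Rational(1, 4), 4) = 1)
Function('T')(K, N) = Pow(K, 2)
Add(Mul(-49, -25), Function('T')(o, Add(-1, 0))) = Add(Mul(-49, -25), Pow(1, 2)) = Add(1225, 1) = 1226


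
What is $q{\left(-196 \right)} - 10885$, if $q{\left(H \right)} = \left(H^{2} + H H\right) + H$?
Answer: $65751$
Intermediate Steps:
$q{\left(H \right)} = H + 2 H^{2}$ ($q{\left(H \right)} = \left(H^{2} + H^{2}\right) + H = 2 H^{2} + H = H + 2 H^{2}$)
$q{\left(-196 \right)} - 10885 = - 196 \left(1 + 2 \left(-196\right)\right) - 10885 = - 196 \left(1 - 392\right) - 10885 = \left(-196\right) \left(-391\right) - 10885 = 76636 - 10885 = 65751$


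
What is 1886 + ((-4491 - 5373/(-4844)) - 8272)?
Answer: -52682815/4844 ≈ -10876.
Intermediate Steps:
1886 + ((-4491 - 5373/(-4844)) - 8272) = 1886 + ((-4491 - 5373*(-1/4844)) - 8272) = 1886 + ((-4491 + 5373/4844) - 8272) = 1886 + (-21749031/4844 - 8272) = 1886 - 61818599/4844 = -52682815/4844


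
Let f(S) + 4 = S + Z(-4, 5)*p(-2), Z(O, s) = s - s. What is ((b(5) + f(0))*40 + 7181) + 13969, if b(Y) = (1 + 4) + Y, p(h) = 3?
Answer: 21390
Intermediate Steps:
Z(O, s) = 0
b(Y) = 5 + Y
f(S) = -4 + S (f(S) = -4 + (S + 0*3) = -4 + (S + 0) = -4 + S)
((b(5) + f(0))*40 + 7181) + 13969 = (((5 + 5) + (-4 + 0))*40 + 7181) + 13969 = ((10 - 4)*40 + 7181) + 13969 = (6*40 + 7181) + 13969 = (240 + 7181) + 13969 = 7421 + 13969 = 21390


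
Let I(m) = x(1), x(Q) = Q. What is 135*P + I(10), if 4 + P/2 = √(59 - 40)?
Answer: -1079 + 270*√19 ≈ 97.903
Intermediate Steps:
P = -8 + 2*√19 (P = -8 + 2*√(59 - 40) = -8 + 2*√19 ≈ 0.71780)
I(m) = 1
135*P + I(10) = 135*(-8 + 2*√19) + 1 = (-1080 + 270*√19) + 1 = -1079 + 270*√19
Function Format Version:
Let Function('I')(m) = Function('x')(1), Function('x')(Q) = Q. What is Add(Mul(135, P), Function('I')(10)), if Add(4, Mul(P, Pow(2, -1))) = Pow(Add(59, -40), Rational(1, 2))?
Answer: Add(-1079, Mul(270, Pow(19, Rational(1, 2)))) ≈ 97.903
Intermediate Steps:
P = Add(-8, Mul(2, Pow(19, Rational(1, 2)))) (P = Add(-8, Mul(2, Pow(Add(59, -40), Rational(1, 2)))) = Add(-8, Mul(2, Pow(19, Rational(1, 2)))) ≈ 0.71780)
Function('I')(m) = 1
Add(Mul(135, P), Function('I')(10)) = Add(Mul(135, Add(-8, Mul(2, Pow(19, Rational(1, 2))))), 1) = Add(Add(-1080, Mul(270, Pow(19, Rational(1, 2)))), 1) = Add(-1079, Mul(270, Pow(19, Rational(1, 2))))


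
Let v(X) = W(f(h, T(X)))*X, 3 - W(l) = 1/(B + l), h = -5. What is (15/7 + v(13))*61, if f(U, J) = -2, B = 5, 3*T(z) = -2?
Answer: 47153/21 ≈ 2245.4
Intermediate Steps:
T(z) = -⅔ (T(z) = (⅓)*(-2) = -⅔)
W(l) = 3 - 1/(5 + l)
v(X) = 8*X/3 (v(X) = ((14 + 3*(-2))/(5 - 2))*X = ((14 - 6)/3)*X = ((⅓)*8)*X = 8*X/3)
(15/7 + v(13))*61 = (15/7 + (8/3)*13)*61 = (15*(⅐) + 104/3)*61 = (15/7 + 104/3)*61 = (773/21)*61 = 47153/21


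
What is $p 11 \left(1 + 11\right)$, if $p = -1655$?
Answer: $-218460$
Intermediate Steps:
$p 11 \left(1 + 11\right) = - 1655 \cdot 11 \left(1 + 11\right) = - 1655 \cdot 11 \cdot 12 = \left(-1655\right) 132 = -218460$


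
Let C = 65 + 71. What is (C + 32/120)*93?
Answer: 63364/5 ≈ 12673.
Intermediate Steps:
C = 136
(C + 32/120)*93 = (136 + 32/120)*93 = (136 + 32*(1/120))*93 = (136 + 4/15)*93 = (2044/15)*93 = 63364/5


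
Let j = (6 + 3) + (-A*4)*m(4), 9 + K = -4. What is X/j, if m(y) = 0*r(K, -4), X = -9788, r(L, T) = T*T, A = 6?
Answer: -9788/9 ≈ -1087.6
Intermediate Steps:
K = -13 (K = -9 - 4 = -13)
r(L, T) = T**2
m(y) = 0 (m(y) = 0*(-4)**2 = 0*16 = 0)
j = 9 (j = (6 + 3) + (-1*6*4)*0 = 9 - 6*4*0 = 9 - 24*0 = 9 + 0 = 9)
X/j = -9788/9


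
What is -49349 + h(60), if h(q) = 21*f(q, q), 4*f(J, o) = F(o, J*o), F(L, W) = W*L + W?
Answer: 1103551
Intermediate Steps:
F(L, W) = W + L*W (F(L, W) = L*W + W = W + L*W)
f(J, o) = J*o*(1 + o)/4 (f(J, o) = ((J*o)*(1 + o))/4 = (J*o*(1 + o))/4 = J*o*(1 + o)/4)
h(q) = 21*q**2*(1 + q)/4 (h(q) = 21*(q*q*(1 + q)/4) = 21*(q**2*(1 + q)/4) = 21*q**2*(1 + q)/4)
-49349 + h(60) = -49349 + (21/4)*60**2*(1 + 60) = -49349 + (21/4)*3600*61 = -49349 + 1152900 = 1103551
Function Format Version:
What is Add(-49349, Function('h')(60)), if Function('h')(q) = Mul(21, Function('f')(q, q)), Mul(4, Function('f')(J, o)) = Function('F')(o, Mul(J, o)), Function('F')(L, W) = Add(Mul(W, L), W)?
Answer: 1103551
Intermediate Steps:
Function('F')(L, W) = Add(W, Mul(L, W)) (Function('F')(L, W) = Add(Mul(L, W), W) = Add(W, Mul(L, W)))
Function('f')(J, o) = Mul(Rational(1, 4), J, o, Add(1, o)) (Function('f')(J, o) = Mul(Rational(1, 4), Mul(Mul(J, o), Add(1, o))) = Mul(Rational(1, 4), Mul(J, o, Add(1, o))) = Mul(Rational(1, 4), J, o, Add(1, o)))
Function('h')(q) = Mul(Rational(21, 4), Pow(q, 2), Add(1, q)) (Function('h')(q) = Mul(21, Mul(Rational(1, 4), q, q, Add(1, q))) = Mul(21, Mul(Rational(1, 4), Pow(q, 2), Add(1, q))) = Mul(Rational(21, 4), Pow(q, 2), Add(1, q)))
Add(-49349, Function('h')(60)) = Add(-49349, Mul(Rational(21, 4), Pow(60, 2), Add(1, 60))) = Add(-49349, Mul(Rational(21, 4), 3600, 61)) = Add(-49349, 1152900) = 1103551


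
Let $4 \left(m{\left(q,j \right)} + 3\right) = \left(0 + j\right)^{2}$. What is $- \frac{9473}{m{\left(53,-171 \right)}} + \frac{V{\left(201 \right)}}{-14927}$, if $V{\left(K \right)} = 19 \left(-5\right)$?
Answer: $- \frac{562837129}{436301283} \approx -1.29$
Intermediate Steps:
$m{\left(q,j \right)} = -3 + \frac{j^{2}}{4}$ ($m{\left(q,j \right)} = -3 + \frac{\left(0 + j\right)^{2}}{4} = -3 + \frac{j^{2}}{4}$)
$V{\left(K \right)} = -95$
$- \frac{9473}{m{\left(53,-171 \right)}} + \frac{V{\left(201 \right)}}{-14927} = - \frac{9473}{-3 + \frac{\left(-171\right)^{2}}{4}} - \frac{95}{-14927} = - \frac{9473}{-3 + \frac{1}{4} \cdot 29241} - - \frac{95}{14927} = - \frac{9473}{-3 + \frac{29241}{4}} + \frac{95}{14927} = - \frac{9473}{\frac{29229}{4}} + \frac{95}{14927} = \left(-9473\right) \frac{4}{29229} + \frac{95}{14927} = - \frac{37892}{29229} + \frac{95}{14927} = - \frac{562837129}{436301283}$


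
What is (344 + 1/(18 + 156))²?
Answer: 3582860449/30276 ≈ 1.1834e+5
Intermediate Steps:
(344 + 1/(18 + 156))² = (344 + 1/174)² = (59857/174)² = 3582860449/30276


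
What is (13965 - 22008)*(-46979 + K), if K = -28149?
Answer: 604254504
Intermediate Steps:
(13965 - 22008)*(-46979 + K) = (13965 - 22008)*(-46979 - 28149) = -8043*(-75128) = 604254504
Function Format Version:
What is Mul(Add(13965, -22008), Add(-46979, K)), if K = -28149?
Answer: 604254504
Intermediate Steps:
Mul(Add(13965, -22008), Add(-46979, K)) = Mul(Add(13965, -22008), Add(-46979, -28149)) = Mul(-8043, -75128) = 604254504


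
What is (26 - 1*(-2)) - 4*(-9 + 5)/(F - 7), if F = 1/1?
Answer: 76/3 ≈ 25.333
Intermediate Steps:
F = 1
(26 - 1*(-2)) - 4*(-9 + 5)/(F - 7) = (26 - 1*(-2)) - 4*(-9 + 5)/(1 - 7) = (26 + 2) - (-16)/(-6) = 28 - (-16)*(-1)/6 = 28 - 4*2/3 = 28 - 8/3 = 76/3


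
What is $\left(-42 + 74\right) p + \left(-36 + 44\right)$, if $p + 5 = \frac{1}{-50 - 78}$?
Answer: $- \frac{609}{4} \approx -152.25$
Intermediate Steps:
$p = - \frac{641}{128}$ ($p = -5 + \frac{1}{-50 - 78} = -5 + \frac{1}{-128} = -5 - \frac{1}{128} = - \frac{641}{128} \approx -5.0078$)
$\left(-42 + 74\right) p + \left(-36 + 44\right) = \left(-42 + 74\right) \left(- \frac{641}{128}\right) + \left(-36 + 44\right) = 32 \left(- \frac{641}{128}\right) + 8 = - \frac{641}{4} + 8 = - \frac{609}{4}$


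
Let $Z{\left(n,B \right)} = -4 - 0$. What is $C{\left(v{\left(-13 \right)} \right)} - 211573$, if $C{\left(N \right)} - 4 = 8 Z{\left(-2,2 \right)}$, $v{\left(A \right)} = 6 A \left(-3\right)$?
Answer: $-211601$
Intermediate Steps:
$Z{\left(n,B \right)} = -4$ ($Z{\left(n,B \right)} = -4 + 0 = -4$)
$v{\left(A \right)} = - 18 A$
$C{\left(N \right)} = -28$ ($C{\left(N \right)} = 4 + 8 \left(-4\right) = 4 - 32 = -28$)
$C{\left(v{\left(-13 \right)} \right)} - 211573 = -28 - 211573 = -211601$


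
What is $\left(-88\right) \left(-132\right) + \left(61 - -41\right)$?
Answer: $11718$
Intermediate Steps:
$\left(-88\right) \left(-132\right) + \left(61 - -41\right) = 11616 + \left(61 + 41\right) = 11616 + 102 = 11718$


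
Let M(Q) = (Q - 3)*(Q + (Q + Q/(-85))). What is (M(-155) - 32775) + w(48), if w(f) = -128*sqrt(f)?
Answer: 270587/17 - 512*sqrt(3) ≈ 15030.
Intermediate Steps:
M(Q) = 169*Q*(-3 + Q)/85 (M(Q) = (-3 + Q)*(Q + (Q + Q*(-1/85))) = (-3 + Q)*(Q + (Q - Q/85)) = (-3 + Q)*(Q + 84*Q/85) = (-3 + Q)*(169*Q/85) = 169*Q*(-3 + Q)/85)
(M(-155) - 32775) + w(48) = ((169/85)*(-155)*(-3 - 155) - 32775) - 512*sqrt(3) = ((169/85)*(-155)*(-158) - 32775) - 512*sqrt(3) = (827762/17 - 32775) - 512*sqrt(3) = 270587/17 - 512*sqrt(3)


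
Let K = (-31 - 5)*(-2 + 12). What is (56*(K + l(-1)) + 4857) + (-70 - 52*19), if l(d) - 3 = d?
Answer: -16249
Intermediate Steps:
l(d) = 3 + d
K = -360 (K = -36*10 = -360)
(56*(K + l(-1)) + 4857) + (-70 - 52*19) = (56*(-360 + (3 - 1)) + 4857) + (-70 - 52*19) = (56*(-360 + 2) + 4857) + (-70 - 988) = (56*(-358) + 4857) - 1058 = (-20048 + 4857) - 1058 = -15191 - 1058 = -16249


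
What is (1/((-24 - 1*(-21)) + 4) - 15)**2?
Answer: 196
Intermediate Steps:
(1/((-24 - 1*(-21)) + 4) - 15)**2 = (1/((-24 + 21) + 4) - 15)**2 = (1/(-3 + 4) - 15)**2 = (1/1 - 15)**2 = (1 - 15)**2 = (-14)**2 = 196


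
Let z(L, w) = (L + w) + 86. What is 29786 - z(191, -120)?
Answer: 29629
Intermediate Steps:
z(L, w) = 86 + L + w
29786 - z(191, -120) = 29786 - (86 + 191 - 120) = 29786 - 1*157 = 29786 - 157 = 29629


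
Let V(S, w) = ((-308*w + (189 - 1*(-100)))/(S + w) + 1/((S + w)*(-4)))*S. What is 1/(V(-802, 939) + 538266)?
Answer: 274/610917777 ≈ 4.4851e-7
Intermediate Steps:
V(S, w) = S*(-1/(4*(S + w)) + (289 - 308*w)/(S + w)) (V(S, w) = ((-308*w + (189 + 100))/(S + w) - ¼/(S + w))*S = ((-308*w + 289)/(S + w) - 1/(4*(S + w)))*S = ((289 - 308*w)/(S + w) - 1/(4*(S + w)))*S = (-1/(4*(S + w)) + (289 - 308*w)/(S + w))*S = S*(-1/(4*(S + w)) + (289 - 308*w)/(S + w)))
1/(V(-802, 939) + 538266) = 1/((77/4)*(-802)*(15 - 16*939)/(-802 + 939) + 538266) = 1/((77/4)*(-802)*(15 - 15024)/137 + 538266) = 1/((77/4)*(-802)*(1/137)*(-15009) + 538266) = 1/(463432893/274 + 538266) = 1/(610917777/274) = 274/610917777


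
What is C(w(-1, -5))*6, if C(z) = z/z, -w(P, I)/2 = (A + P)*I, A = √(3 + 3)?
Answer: 6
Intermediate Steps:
A = √6 ≈ 2.4495
w(P, I) = -2*I*(P + √6) (w(P, I) = -2*(√6 + P)*I = -2*(P + √6)*I = -2*I*(P + √6))
C(z) = 1
C(w(-1, -5))*6 = 1*6 = 6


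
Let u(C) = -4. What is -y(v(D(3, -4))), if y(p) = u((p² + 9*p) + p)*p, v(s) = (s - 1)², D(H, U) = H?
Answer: 16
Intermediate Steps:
v(s) = (-1 + s)²
y(p) = -4*p
-y(v(D(3, -4))) = -(-4)*(-1 + 3)² = -(-4)*2² = -(-4)*4 = -1*(-16) = 16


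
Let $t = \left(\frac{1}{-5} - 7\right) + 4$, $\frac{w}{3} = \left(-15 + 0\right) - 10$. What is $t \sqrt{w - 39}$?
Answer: $- \frac{16 i \sqrt{114}}{5} \approx - 34.167 i$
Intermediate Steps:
$w = -75$ ($w = 3 \left(\left(-15 + 0\right) - 10\right) = 3 \left(-15 - 10\right) = 3 \left(-25\right) = -75$)
$t = - \frac{16}{5}$ ($t = \left(- \frac{1}{5} - 7\right) + 4 = - \frac{36}{5} + 4 = - \frac{16}{5} \approx -3.2$)
$t \sqrt{w - 39} = - \frac{16 \sqrt{-75 - 39}}{5} = - \frac{16 \sqrt{-114}}{5} = - \frac{16 i \sqrt{114}}{5}$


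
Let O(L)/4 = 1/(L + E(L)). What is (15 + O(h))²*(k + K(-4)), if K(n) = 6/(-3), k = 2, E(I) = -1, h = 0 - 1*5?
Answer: 0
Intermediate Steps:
h = -5 (h = 0 - 5 = -5)
O(L) = 4/(-1 + L) (O(L) = 4/(L - 1) = 4/(-1 + L))
K(n) = -2 (K(n) = 6*(-⅓) = -2)
(15 + O(h))²*(k + K(-4)) = (15 + 4/(-1 - 5))²*(2 - 2) = (15 + 4/(-6))²*0 = (15 + 4*(-⅙))²*0 = (15 - ⅔)²*0 = (43/3)²*0 = (1849/9)*0 = 0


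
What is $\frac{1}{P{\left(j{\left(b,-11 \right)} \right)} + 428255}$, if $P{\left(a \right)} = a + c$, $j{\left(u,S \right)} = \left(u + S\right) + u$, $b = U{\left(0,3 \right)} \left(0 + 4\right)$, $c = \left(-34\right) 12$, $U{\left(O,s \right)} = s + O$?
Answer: $\frac{1}{427860} \approx 2.3372 \cdot 10^{-6}$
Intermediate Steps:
$U{\left(O,s \right)} = O + s$
$c = -408$
$b = 12$ ($b = \left(0 + 3\right) \left(0 + 4\right) = 3 \cdot 4 = 12$)
$j{\left(u,S \right)} = S + 2 u$ ($j{\left(u,S \right)} = \left(S + u\right) + u = S + 2 u$)
$P{\left(a \right)} = -408 + a$ ($P{\left(a \right)} = a - 408 = -408 + a$)
$\frac{1}{P{\left(j{\left(b,-11 \right)} \right)} + 428255} = \frac{1}{\left(-408 + \left(-11 + 2 \cdot 12\right)\right) + 428255} = \frac{1}{\left(-408 + \left(-11 + 24\right)\right) + 428255} = \frac{1}{\left(-408 + 13\right) + 428255} = \frac{1}{-395 + 428255} = \frac{1}{427860}$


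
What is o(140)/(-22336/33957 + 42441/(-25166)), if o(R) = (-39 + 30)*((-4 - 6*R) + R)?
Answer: -5414503957632/2003276813 ≈ -2702.8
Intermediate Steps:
o(R) = 36 + 45*R (o(R) = -9*(-4 - 5*R) = 36 + 45*R)
o(140)/(-22336/33957 + 42441/(-25166)) = (36 + 45*140)/(-22336/33957 + 42441/(-25166)) = (36 + 6300)/(-22336*1/33957 + 42441*(-1/25166)) = 6336/(-22336/33957 - 42441/25166) = 6336/(-2003276813/854561862) = 6336*(-854561862/2003276813) = -5414503957632/2003276813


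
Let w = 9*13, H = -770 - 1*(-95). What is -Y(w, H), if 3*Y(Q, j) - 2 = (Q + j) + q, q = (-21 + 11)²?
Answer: 152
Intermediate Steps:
H = -675 (H = -770 + 95 = -675)
w = 117
q = 100 (q = (-10)² = 100)
Y(Q, j) = 34 + Q/3 + j/3 (Y(Q, j) = ⅔ + ((Q + j) + 100)/3 = ⅔ + (100 + Q + j)/3 = ⅔ + (100/3 + Q/3 + j/3) = 34 + Q/3 + j/3)
-Y(w, H) = -(34 + (⅓)*117 + (⅓)*(-675)) = -(34 + 39 - 225) = -1*(-152) = 152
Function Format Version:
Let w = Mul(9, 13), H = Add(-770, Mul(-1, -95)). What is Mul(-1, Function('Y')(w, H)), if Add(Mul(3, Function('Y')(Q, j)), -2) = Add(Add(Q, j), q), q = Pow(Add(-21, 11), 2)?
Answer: 152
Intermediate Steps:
H = -675 (H = Add(-770, 95) = -675)
w = 117
q = 100 (q = Pow(-10, 2) = 100)
Function('Y')(Q, j) = Add(34, Mul(Rational(1, 3), Q), Mul(Rational(1, 3), j)) (Function('Y')(Q, j) = Add(Rational(2, 3), Mul(Rational(1, 3), Add(Add(Q, j), 100))) = Add(Rational(2, 3), Mul(Rational(1, 3), Add(100, Q, j))) = Add(Rational(2, 3), Add(Rational(100, 3), Mul(Rational(1, 3), Q), Mul(Rational(1, 3), j))) = Add(34, Mul(Rational(1, 3), Q), Mul(Rational(1, 3), j)))
Mul(-1, Function('Y')(w, H)) = Mul(-1, Add(34, Mul(Rational(1, 3), 117), Mul(Rational(1, 3), -675))) = Mul(-1, Add(34, 39, -225)) = Mul(-1, -152) = 152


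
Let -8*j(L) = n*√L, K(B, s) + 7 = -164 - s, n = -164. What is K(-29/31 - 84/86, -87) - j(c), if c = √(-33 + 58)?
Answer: -84 - 41*√5/2 ≈ -129.84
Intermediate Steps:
K(B, s) = -171 - s (K(B, s) = -7 + (-164 - s) = -171 - s)
c = 5 (c = √25 = 5)
j(L) = 41*√L/2 (j(L) = -(-41)*√L/2 = 41*√L/2)
K(-29/31 - 84/86, -87) - j(c) = (-171 - 1*(-87)) - 41*√5/2 = (-171 + 87) - 41*√5/2 = -84 - 41*√5/2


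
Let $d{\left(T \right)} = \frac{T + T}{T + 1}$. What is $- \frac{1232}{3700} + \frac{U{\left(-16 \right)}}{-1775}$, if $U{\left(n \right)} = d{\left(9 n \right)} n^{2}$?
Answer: $- \frac{1171012}{1878305} \approx -0.62344$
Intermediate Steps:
$d{\left(T \right)} = \frac{2 T}{1 + T}$
$U{\left(n \right)} = \frac{18 n^{3}}{1 + 9 n}$ ($U{\left(n \right)} = \frac{2 \cdot 9 n}{1 + 9 n} n^{2} = \frac{18 n}{1 + 9 n} n^{2} = \frac{18 n^{3}}{1 + 9 n}$)
$- \frac{1232}{3700} + \frac{U{\left(-16 \right)}}{-1775} = - \frac{1232}{3700} + \frac{18 \left(-16\right)^{3} \frac{1}{1 + 9 \left(-16\right)}}{-1775} = \left(-1232\right) \frac{1}{3700} + 18 \left(-4096\right) \frac{1}{1 - 144} \left(- \frac{1}{1775}\right) = - \frac{308}{925} + 18 \left(-4096\right) \frac{1}{-143} \left(- \frac{1}{1775}\right) = - \frac{308}{925} + 18 \left(-4096\right) \left(- \frac{1}{143}\right) \left(- \frac{1}{1775}\right) = - \frac{308}{925} + \frac{73728}{143} \left(- \frac{1}{1775}\right) = - \frac{308}{925} - \frac{73728}{253825} = - \frac{1171012}{1878305}$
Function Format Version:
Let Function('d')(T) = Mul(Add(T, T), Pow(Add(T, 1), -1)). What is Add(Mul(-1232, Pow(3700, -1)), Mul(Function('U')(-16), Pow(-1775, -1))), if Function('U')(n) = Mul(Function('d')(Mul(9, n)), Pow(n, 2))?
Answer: Rational(-1171012, 1878305) ≈ -0.62344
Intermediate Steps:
Function('d')(T) = Mul(2, T, Pow(Add(1, T), -1)) (Function('d')(T) = Mul(Mul(2, T), Pow(Add(1, T), -1)) = Mul(2, T, Pow(Add(1, T), -1)))
Function('U')(n) = Mul(18, Pow(n, 3), Pow(Add(1, Mul(9, n)), -1)) (Function('U')(n) = Mul(Mul(2, Mul(9, n), Pow(Add(1, Mul(9, n)), -1)), Pow(n, 2)) = Mul(Mul(18, n, Pow(Add(1, Mul(9, n)), -1)), Pow(n, 2)) = Mul(18, Pow(n, 3), Pow(Add(1, Mul(9, n)), -1)))
Add(Mul(-1232, Pow(3700, -1)), Mul(Function('U')(-16), Pow(-1775, -1))) = Add(Mul(-1232, Pow(3700, -1)), Mul(Mul(18, Pow(-16, 3), Pow(Add(1, Mul(9, -16)), -1)), Pow(-1775, -1))) = Add(Mul(-1232, Rational(1, 3700)), Mul(Mul(18, -4096, Pow(Add(1, -144), -1)), Rational(-1, 1775))) = Add(Rational(-308, 925), Mul(Mul(18, -4096, Pow(-143, -1)), Rational(-1, 1775))) = Add(Rational(-308, 925), Mul(Mul(18, -4096, Rational(-1, 143)), Rational(-1, 1775))) = Add(Rational(-308, 925), Mul(Rational(73728, 143), Rational(-1, 1775))) = Add(Rational(-308, 925), Rational(-73728, 253825)) = Rational(-1171012, 1878305)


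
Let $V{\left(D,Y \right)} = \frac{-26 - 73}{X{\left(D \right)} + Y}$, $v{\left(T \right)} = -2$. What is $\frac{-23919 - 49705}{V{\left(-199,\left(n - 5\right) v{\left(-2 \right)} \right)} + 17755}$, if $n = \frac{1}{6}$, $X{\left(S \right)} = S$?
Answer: $- \frac{41818432}{10085137} \approx -4.1465$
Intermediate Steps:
$n = \frac{1}{6} \approx 0.16667$
$V{\left(D,Y \right)} = - \frac{99}{D + Y}$ ($V{\left(D,Y \right)} = \frac{-26 - 73}{D + Y} = - \frac{99}{D + Y}$)
$\frac{-23919 - 49705}{V{\left(-199,\left(n - 5\right) v{\left(-2 \right)} \right)} + 17755} = \frac{-23919 - 49705}{- \frac{99}{-199 + \left(\frac{1}{6} - 5\right) \left(-2\right)} + 17755} = - \frac{73624}{- \frac{99}{-199 - - \frac{29}{3}} + 17755} = - \frac{73624}{- \frac{99}{-199 + \frac{29}{3}} + 17755} = - \frac{73624}{- \frac{99}{- \frac{568}{3}} + 17755} = - \frac{73624}{\left(-99\right) \left(- \frac{3}{568}\right) + 17755} = - \frac{73624}{\frac{297}{568} + 17755} = - \frac{73624}{\frac{10085137}{568}} = \left(-73624\right) \frac{568}{10085137} = - \frac{41818432}{10085137}$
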